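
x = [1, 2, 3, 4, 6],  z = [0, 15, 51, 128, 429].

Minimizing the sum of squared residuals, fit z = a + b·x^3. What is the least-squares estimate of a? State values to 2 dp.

MᵀM·[a, b]ᵀ = Mᵀz reads: 5·a + 316·b = 623;  316·a + 51546·b = 102353.
(Σ1 = 5, Σx^3 = 316, Σx^3·x^3 = 51546, Σz = 623, Σx^3·z = 102353.)
Δ = 5·51546 − 316² = 157874.
a = (623·51546 − 316·102353)/157874 = -115195/78937; b = (5·102353 − 316·623)/157874 = 314897/157874.

a = -1.46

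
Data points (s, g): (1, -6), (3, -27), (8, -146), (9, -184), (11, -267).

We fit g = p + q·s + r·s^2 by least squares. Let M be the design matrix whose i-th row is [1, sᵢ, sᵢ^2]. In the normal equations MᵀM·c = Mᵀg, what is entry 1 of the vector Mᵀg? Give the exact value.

-630

Entry 1 ↔ basis 1, so (Mᵀg)_{1} = Σᵢ gᵢ = (1)·(-6) + (1)·(-27) + (1)·(-146) + (1)·(-184) + (1)·(-267) = -630.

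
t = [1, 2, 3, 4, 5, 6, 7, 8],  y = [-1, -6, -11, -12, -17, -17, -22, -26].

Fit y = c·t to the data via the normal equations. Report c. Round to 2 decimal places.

AᵀA·[c]ᵀ = Aᵀy reads: 204·c = -643.
c = (-643)/204 = -3.15196.

c = -3.15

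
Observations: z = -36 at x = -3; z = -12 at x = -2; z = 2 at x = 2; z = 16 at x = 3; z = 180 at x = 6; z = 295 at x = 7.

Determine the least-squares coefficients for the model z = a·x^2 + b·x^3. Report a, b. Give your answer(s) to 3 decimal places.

From the data, Σx^2·x^2 = 3891, Σx^2·x^3 = 24583, Σx^3·x^3 = 165891.
For Aᵀz: Σx^2·z = 20715, Σx^3·z = 141581.
Normal equations: [[3891, 24583]; [24583, 165891]]·[a, b]ᵀ = [20715, 141581]ᵀ.
Eliminating b: 165891·(row 1) − 24583·(row 2) gives 41157992·a = 165891·20715 − 24583·141581 = -44053658, so a = -22026829/20578996.
Then b = (141581 − 24583·(-22026829/20578996))/165891 = 20827413/20578996.

a = -1.070, b = 1.012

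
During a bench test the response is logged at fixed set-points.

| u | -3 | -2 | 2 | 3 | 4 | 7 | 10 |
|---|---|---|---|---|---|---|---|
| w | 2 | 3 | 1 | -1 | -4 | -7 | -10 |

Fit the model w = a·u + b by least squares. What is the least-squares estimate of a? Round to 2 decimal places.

a = -1.02

Compute the Gram sums: Σu·u = 191, Σu = 21, Σ1 = 7.
Right-hand side: Σu·w = -178, Σw = -16.
Δ = 191·7 − 21² = 896.
a = ((-178)·7 − 21·(-16))/896 = -65/64; b = (191·(-16) − 21·(-178))/896 = 341/448.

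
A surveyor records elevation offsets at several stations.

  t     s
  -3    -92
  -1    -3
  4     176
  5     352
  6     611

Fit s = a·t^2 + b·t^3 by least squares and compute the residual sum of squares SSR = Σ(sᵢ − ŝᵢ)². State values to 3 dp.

Forming MᵀM = [[2259, 11681]; [11681, 67107]] and Mᵀs = [32781, 189727]ᵀ gives MᵀM·[a, b]ᵀ = Mᵀs.
Determinant 2259·67107 − 11681² = 15148952.
a = (32781·67107 − 11681·189727)/15148952 = -2045815/1893619; b = (2259·189727 − 11681·32781)/15148952 = 5709804/1893619.
Residuals: -1635905/1893619, 2074762/1893619, 582528/1893619, 3973763/1893619, -2667115/1893619; SSR = 15961213/1893619.

SSR = 8.429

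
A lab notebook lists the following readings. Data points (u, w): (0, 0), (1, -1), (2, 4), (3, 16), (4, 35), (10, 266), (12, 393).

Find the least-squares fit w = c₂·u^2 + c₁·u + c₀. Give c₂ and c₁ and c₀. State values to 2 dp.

c₂ = 3.03, c₁ = -3.56, c₀ = -0.30

Compute the Gram sums: Σu^2·u^2 = 31090, Σu^2·u = 2828, Σu^2 = 274, Σu·u = 274, Σu = 32, Σ1 = 7.
For Xᵀw: Σu^2·w = 83911, Σu·w = 7571, Σw = 713.
XᵀX·[c₂, c₁, c₀]ᵀ = Xᵀw becomes [[31090, 2828, 274]; [2828, 274, 32]; [274, 32, 7]]·[c₂, c₁, c₀]ᵀ = [83911, 7571, 713]ᵀ.
Row-reducing yields c₂ = 419651/138726, c₁ = -493313/138726, c₀ = -20480/69363.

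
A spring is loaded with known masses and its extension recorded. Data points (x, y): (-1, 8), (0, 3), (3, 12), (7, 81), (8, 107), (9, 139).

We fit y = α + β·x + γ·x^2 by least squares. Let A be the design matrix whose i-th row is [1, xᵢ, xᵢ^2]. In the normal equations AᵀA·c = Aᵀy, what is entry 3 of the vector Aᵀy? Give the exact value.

22192

Entry 3 ↔ basis x^2, so (Aᵀy)_{3} = Σᵢ (x^2)·yᵢ = (1)·(8) + (0)·(3) + (9)·(12) + (49)·(81) + (64)·(107) + (81)·(139) = 22192.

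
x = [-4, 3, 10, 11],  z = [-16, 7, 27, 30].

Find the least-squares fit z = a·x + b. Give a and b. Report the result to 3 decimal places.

Sums needed: Σx·x = 246, Σx = 20, Σ1 = 4.
And Σx·z = 685, Σz = 48.
Δ = 246·4 − 20² = 584.
a = (685·4 − 20·48)/584 = 445/146; b = (246·48 − 20·685)/584 = -473/146.

a = 3.048, b = -3.240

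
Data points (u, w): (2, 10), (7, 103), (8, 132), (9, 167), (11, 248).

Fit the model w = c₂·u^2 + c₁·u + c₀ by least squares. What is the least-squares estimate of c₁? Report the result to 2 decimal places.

c₁ = 0.51

Sums needed: Σu^2·u^2 = 27715, Σu^2·u = 2923, Σu^2 = 319, Σu·u = 319, Σu = 37, Σ1 = 5.
And Σu^2·w = 57070, Σu·w = 6028, Σw = 660.
AᵀA·[c₂, c₁, c₀]ᵀ = Aᵀw becomes [[27715, 2923, 319]; [2923, 319, 37]; [319, 37, 5]]·[c₂, c₁, c₀]ᵀ = [57070, 6028, 660]ᵀ.
Solving the 3×3 system (Gaussian elimination) gives c₂ = 13707/6877, c₁ = 3506/6877, c₀ = 7313/6877.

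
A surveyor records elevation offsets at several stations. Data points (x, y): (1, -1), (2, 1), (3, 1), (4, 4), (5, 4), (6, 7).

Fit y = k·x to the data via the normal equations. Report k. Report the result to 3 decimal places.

Entries of MᵀM: Σx·x = 91.
Moment sums: Σx·y = 82.
MᵀM·[k]ᵀ = Mᵀy becomes [[91]]·[k]ᵀ = [82]ᵀ.
k = 82/91 = 0.901099.

k = 0.901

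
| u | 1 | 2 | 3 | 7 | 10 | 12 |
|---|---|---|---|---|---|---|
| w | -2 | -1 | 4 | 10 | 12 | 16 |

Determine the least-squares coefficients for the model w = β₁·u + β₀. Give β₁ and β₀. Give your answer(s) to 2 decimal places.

With design matrix M, MᵀM = [[307, 35]; [35, 6]] and Mᵀw = [390, 39]ᵀ.
Eliminating β₀: 6·(row 1) − 35·(row 2) gives 617·β₁ = 6·390 − 35·39 = 975, so β₁ = 975/617.
Then β₀ = (39 − 35·(975/617))/6 = -1677/617.

β₁ = 1.58, β₀ = -2.72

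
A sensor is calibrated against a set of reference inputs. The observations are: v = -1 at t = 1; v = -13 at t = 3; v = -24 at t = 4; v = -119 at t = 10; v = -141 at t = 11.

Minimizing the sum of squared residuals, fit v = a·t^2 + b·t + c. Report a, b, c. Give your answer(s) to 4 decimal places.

Compute the Gram sums: Σt^2·t^2 = 24979, Σt^2·t = 2423, Σt^2 = 247, Σt·t = 247, Σt = 29, Σ1 = 5.
For Aᵀv: Σt^2·v = -29463, Σt·v = -2877, Σv = -298.
AᵀA·[a, b, c]ᵀ = Aᵀv becomes [[24979, 2423, 247]; [2423, 247, 29]; [247, 29, 5]]·[a, b, c]ᵀ = [-29463, -2877, -298]ᵀ.
Solving the 3×3 system (Gaussian elimination) gives a = -20067/21626, b = -63011/21626, c = 33932/10813.

a = -0.9279, b = -2.9137, c = 3.1381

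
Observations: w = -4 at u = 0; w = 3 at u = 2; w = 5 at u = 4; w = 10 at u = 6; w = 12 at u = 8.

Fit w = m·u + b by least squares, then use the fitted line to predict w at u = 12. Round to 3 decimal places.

The normal equations are: 120·m + 20·b = 182;  20·m + 5·b = 26.
Eliminating b: 5·(row 1) − 20·(row 2) gives 200·m = 5·182 − 20·26 = 390, so m = 39/20.
Then b = (26 − 20·(39/20))/5 = -13/5.
At u = 12: ŵ = (39/20)·(12) + (-13/5)·(1) = 104/5.

ŵ = 20.800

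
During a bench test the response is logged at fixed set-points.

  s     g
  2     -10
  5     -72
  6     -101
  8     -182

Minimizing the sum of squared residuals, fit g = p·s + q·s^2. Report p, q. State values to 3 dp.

Setting ∂/∂p … = 0 gives: 129·p + 861·q = -2442;  861·p + 6033·q = -17124.
(Σs·s = 129, Σs·s^2 = 861, Σs^2·s^2 = 6033, Σs·g = -2442, Σs^2·g = -17124.)
Δ = 129·6033 − 861² = 36936.
p = ((-2442)·6033 − 861·(-17124))/36936 = 23/76; q = (129·(-17124) − 861·(-2442))/36936 = -219/76.

p = 0.303, q = -2.882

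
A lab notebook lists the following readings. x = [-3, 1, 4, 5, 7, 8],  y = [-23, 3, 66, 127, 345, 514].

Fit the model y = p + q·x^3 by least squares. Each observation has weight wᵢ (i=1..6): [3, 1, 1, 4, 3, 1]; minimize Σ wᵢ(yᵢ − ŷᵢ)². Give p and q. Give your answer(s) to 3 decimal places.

Entries of MᵀWM: Σwᵢ·1 = 13, Σwᵢ·x^3 = 2025, Σwᵢ·x^3·x^3 = 683875.
For MᵀWy: Σwᵢ·y = 2057, Σwᵢ·x^3·y = 687763.
det = 13·683875 − 2025² = 4789750.
p = (2057·683875 − 2025·687763)/4789750 = 280216/95795; q = (13·687763 − 2025·2057)/4789750 = 2387747/2394875.

p = 2.925, q = 0.997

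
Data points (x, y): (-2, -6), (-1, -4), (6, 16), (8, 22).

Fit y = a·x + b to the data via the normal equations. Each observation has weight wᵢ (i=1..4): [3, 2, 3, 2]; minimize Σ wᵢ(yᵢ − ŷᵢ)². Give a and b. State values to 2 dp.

a = 2.81, b = -0.70

Normal-equation sums: Σwᵢ·x·x = 250, Σwᵢ·x = 26, Σwᵢ·1 = 10.
Right-hand side: Σwᵢ·x·y = 684, Σwᵢ·y = 66.
So MᵀWM·[a, b]ᵀ = MᵀWy: [[250, 26]; [26, 10]]·[a, b]ᵀ = [684, 66]ᵀ.
Eliminating b: 10·(row 1) − 26·(row 2) gives 1824·a = 10·684 − 26·66 = 5124, so a = 427/152.
Then b = (66 − 26·(427/152))/10 = -107/152.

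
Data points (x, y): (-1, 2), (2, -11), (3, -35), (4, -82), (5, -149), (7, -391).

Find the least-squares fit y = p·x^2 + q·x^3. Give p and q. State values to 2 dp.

The normal equations are: 3380·p + 21230·q = -24553;  21230·p + 138164·q = -159021.
Δ = 3380·138164 − 21230² = 16281420.
p = ((-24553)·138164 − 21230·(-159021))/16281420 = -8162431/8140710; q = (3380·(-159021) − 21230·(-24553))/16281420 = -1623079/1628142.

p = -1.00, q = -1.00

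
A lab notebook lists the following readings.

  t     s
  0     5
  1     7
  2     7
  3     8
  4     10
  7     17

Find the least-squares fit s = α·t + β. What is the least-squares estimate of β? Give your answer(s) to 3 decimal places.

Setting ∂/∂α … = 0 gives: 79·α + 17·β = 204;  17·α + 6·β = 54.
Eliminating β: 6·(row 1) − 17·(row 2) gives 185·α = 6·204 − 17·54 = 306, so α = 306/185.
Then β = (54 − 17·(306/185))/6 = 798/185.

β = 4.314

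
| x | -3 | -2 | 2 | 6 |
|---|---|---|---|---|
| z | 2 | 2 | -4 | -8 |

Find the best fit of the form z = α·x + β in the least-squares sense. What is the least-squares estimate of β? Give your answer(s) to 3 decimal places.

Normal-equation sums: Σx·x = 53, Σx = 3, Σ1 = 4.
For Aᵀz: Σx·z = -66, Σz = -8.
Determinant 53·4 − 3² = 203.
α = ((-66)·4 − 3·(-8))/203 = -240/203; β = (53·(-8) − 3·(-66))/203 = -226/203.

β = -1.113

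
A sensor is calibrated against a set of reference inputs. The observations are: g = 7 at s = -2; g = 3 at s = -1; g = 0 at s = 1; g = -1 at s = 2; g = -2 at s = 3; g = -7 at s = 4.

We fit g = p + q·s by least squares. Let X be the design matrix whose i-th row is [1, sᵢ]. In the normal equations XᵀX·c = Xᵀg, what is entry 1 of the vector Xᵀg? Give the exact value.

0

Entry 1 ↔ basis 1, so (Xᵀg)_{1} = Σᵢ gᵢ = (1)·(7) + (1)·(3) + (1)·(0) + (1)·(-1) + (1)·(-2) + (1)·(-7) = 0.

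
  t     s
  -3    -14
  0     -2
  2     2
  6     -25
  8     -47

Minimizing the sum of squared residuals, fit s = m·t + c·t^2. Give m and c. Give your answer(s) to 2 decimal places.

The normal system XᵀX·[m, c]ᵀ = Xᵀs is [[113, 709]; [709, 5489]]·[m, c]ᵀ = [-480, -4026]ᵀ.
Δ = 113·5489 − 709² = 117576.
m = ((-480)·5489 − 709·(-4026))/117576 = 36619/19596; c = (113·(-4026) − 709·(-480))/117576 = -19103/19596.

m = 1.87, c = -0.97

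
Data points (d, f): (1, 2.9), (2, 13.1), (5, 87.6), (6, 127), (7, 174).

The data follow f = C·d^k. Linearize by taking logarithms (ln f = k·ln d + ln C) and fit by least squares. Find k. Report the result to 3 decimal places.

Let Y = ln f. Fitting Y = k·ln d + ln C by least squares:
XᵀX = [[10.0677, 6.0403]; [6.0403, 5]], rhs = [27.7005, 18.1133]ᵀ  (here Σln d = 6.0403, Σ(ln d)² = 10.0677, Σln f = 18.1133, Σln d·ln f = 27.7005).
Δ = 10.0677·5 − (6.0403)² = 13.8539; k = (27.7005·5 − 6.0403·18.1133)/13.8539 = 2.10002, ln C = (10.0677·18.1133 − 6.0403·27.7005)/13.8539 = 1.08573.

k = 2.100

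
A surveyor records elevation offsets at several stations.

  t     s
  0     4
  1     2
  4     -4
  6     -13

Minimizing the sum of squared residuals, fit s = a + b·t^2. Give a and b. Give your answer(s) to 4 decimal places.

The normal equations are: 4·a + 53·b = -11;  53·a + 1553·b = -530.
(Σ1 = 4, Σt^2 = 53, Σt^2·t^2 = 1553, Σs = -11, Σt^2·s = -530.)
Δ = 4·1553 − 53² = 3403.
a = ((-11)·1553 − 53·(-530))/3403 = 11007/3403; b = (4·(-530) − 53·(-11))/3403 = -1537/3403.

a = 3.2345, b = -0.4517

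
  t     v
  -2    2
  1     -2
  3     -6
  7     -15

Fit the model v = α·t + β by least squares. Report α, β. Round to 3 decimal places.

α = -1.912, β = -0.947

The normal system XᵀX·[α, β]ᵀ = Xᵀv is [[63, 9]; [9, 4]]·[α, β]ᵀ = [-129, -21]ᵀ.
Δ = 63·4 − 9² = 171.
α = ((-129)·4 − 9·(-21))/171 = -109/57; β = (63·(-21) − 9·(-129))/171 = -18/19.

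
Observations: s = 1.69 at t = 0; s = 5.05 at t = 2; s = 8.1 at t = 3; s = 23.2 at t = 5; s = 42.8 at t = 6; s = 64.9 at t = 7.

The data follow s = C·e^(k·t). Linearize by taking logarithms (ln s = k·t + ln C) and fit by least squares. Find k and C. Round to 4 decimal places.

k = 0.5253, C = 1.7125

Taking logs, ln s = k·t + ln C, so regress ln s on t.
XᵀX = [[123.0000, 23.0000]; [23.0000, 6]], rhs = [76.9843, 15.3095]ᵀ  (here Σt = 23.0000, Σ(t)² = 123.0000, Σln s = 15.3095, Σt·ln s = 76.9843).
Slope k = (n·Σt·ln s − Σt·Σln s)/(n·Σ(t)² − (Σt)²) = (6·76.9843 − 23.0000·15.3095)/209.0000 = 0.52530; ln C = (Σln s − k·Σt)/n = 0.53795, so C = exp(0.53795) = 1.71250.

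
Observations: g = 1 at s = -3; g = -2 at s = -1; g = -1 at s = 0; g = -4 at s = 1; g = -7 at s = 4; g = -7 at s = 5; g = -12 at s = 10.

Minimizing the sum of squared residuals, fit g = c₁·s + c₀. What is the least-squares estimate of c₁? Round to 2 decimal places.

c₁ = -1.00

Entries of MᵀM: Σs·s = 152, Σs = 16, Σ1 = 7.
And Σs·g = -188, Σg = -32.
MᵀM·[c₁, c₀]ᵀ = Mᵀg becomes [[152, 16]; [16, 7]]·[c₁, c₀]ᵀ = [-188, -32]ᵀ.
Δ = 152·7 − 16² = 808.
c₁ = ((-188)·7 − 16·(-32))/808 = -201/202; c₀ = (152·(-32) − 16·(-188))/808 = -232/101.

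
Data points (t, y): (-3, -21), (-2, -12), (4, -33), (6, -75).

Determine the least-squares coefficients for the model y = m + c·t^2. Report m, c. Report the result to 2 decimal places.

m = -3.07, c = -1.98

Forming XᵀX = [[4, 65]; [65, 1649]] and Xᵀy = [-141, -3465]ᵀ gives XᵀX·[m, c]ᵀ = Xᵀy.
det = 4·1649 − 65² = 2371.
m = ((-141)·1649 − 65·(-3465))/2371 = -7284/2371; c = (4·(-3465) − 65·(-141))/2371 = -4695/2371.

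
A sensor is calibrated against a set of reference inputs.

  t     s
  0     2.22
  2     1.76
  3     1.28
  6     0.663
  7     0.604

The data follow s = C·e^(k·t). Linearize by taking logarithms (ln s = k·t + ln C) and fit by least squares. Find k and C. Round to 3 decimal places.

With ln sᵢ as the transformed response and tᵢ as the regressor:
Sums: Σt = 18.0000, Σ(t)² = 98.0000, Σln s = 0.6945, Σt·ln s = -4.1239.
Normal system: [[98.0000, 18.0000]; [18.0000, 5]]·[k, ln C]ᵀ = [-4.1239, 0.6945]ᵀ.
Δ = 98.0000·5 − (18.0000)² = 166.0000; k = (-4.1239·5 − 18.0000·0.6945)/166.0000 = -0.19952, ln C = (98.0000·0.6945 − 18.0000·-4.1239)/166.0000 = 0.85719, so C = exp(0.85719) = 2.35653.

k = -0.200, C = 2.357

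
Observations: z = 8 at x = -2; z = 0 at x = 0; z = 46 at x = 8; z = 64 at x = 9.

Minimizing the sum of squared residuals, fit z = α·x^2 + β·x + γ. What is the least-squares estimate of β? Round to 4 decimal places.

β = -2.4909

Sums needed: Σx^2·x^2 = 10673, Σx^2·x = 1233, Σx^2 = 149, Σx·x = 149, Σx = 15, Σ1 = 4.
Moment sums: Σx^2·z = 8160, Σx·z = 928, Σz = 118.
Normal equations: [[10673, 1233, 149]; [1233, 149, 15]; [149, 15, 4]]·[α, β, γ]ᵀ = [8160, 928, 118]ᵀ.
Solving the 3×3 system (Gaussian elimination) gives α = 21809/20522, β = -1649/662, γ = -7645/10261.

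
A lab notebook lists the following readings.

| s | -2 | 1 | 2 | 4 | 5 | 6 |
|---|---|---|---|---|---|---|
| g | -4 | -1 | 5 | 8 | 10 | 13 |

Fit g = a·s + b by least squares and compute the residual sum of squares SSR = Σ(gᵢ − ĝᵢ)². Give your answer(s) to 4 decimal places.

With design matrix A, AᵀA = [[86, 16]; [16, 6]] and Aᵀg = [177, 31]ᵀ.
Eliminating b: 6·(row 1) − 16·(row 2) gives 260·a = 6·177 − 16·31 = 566, so a = 283/130.
Then b = (31 − 16·(283/130))/6 = -83/130.
Residuals: 129/130, -33/13, 167/130, -9/130, -16/65, 15/26; SSR = 616/65.

SSR = 9.4769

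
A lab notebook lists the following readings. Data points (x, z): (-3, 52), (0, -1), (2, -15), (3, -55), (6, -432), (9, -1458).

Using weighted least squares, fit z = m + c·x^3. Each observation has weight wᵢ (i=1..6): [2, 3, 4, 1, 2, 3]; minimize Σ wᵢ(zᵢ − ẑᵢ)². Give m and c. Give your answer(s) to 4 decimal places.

m = -0.3822, c = -1.9993

The normal system MᵀWM·[m, c]ᵀ = MᵀWz is [[15, 2624]; [2624, 1690078]]·[m, c]ᵀ = [-5252, -3380043]ᵀ.
Eliminating c: 1690078·(row 1) − 2624·(row 2) gives 18465794·m = 1690078·(-5252) − 2624·(-3380043) = -7056824, so m = -3528412/9232897.
Then c = ((-3380043) − 2624·(-3528412/9232897))/1690078 = -36919397/18465794.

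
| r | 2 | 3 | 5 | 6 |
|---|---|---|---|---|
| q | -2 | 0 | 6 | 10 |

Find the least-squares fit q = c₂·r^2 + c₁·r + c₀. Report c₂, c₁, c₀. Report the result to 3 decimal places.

Compute the Gram sums: Σr^2·r^2 = 2018, Σr^2·r = 376, Σr^2 = 74, Σr·r = 74, Σr = 16, Σ1 = 4.
For Xᵀq: Σr^2·q = 502, Σr·q = 86, Σq = 14.
XᵀX·[c₂, c₁, c₀]ᵀ = Xᵀq becomes [[2018, 376, 74]; [376, 74, 16]; [74, 16, 4]]·[c₂, c₁, c₀]ᵀ = [502, 86, 14]ᵀ.
Solving the 3×3 system (Gaussian elimination) gives c₂ = 1/3, c₁ = 1/3, c₀ = -4.

c₂ = 0.333, c₁ = 0.333, c₀ = -4.000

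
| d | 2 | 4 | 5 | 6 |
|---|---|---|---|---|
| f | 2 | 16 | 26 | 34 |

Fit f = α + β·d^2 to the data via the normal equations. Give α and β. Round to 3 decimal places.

α = -0.961, β = 1.010

Normal-equation sums: Σ1 = 4, Σd^2 = 81, Σd^2·d^2 = 2193.
For Xᵀf: Σf = 78, Σd^2·f = 2138.
So XᵀX·[α, β]ᵀ = Xᵀf: [[4, 81]; [81, 2193]]·[α, β]ᵀ = [78, 2138]ᵀ.
Eliminating β: 2193·(row 1) − 81·(row 2) gives 2211·α = 2193·78 − 81·2138 = -2124, so α = -708/737.
Then β = (2138 − 81·(-708/737))/2193 = 2234/2211.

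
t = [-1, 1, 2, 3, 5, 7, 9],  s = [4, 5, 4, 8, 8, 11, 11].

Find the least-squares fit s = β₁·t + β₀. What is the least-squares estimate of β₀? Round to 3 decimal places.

The normal system MᵀM·[β₁, β₀]ᵀ = Mᵀs is [[170, 26]; [26, 7]]·[β₁, β₀]ᵀ = [249, 51]ᵀ.
Eliminating β₀: 7·(row 1) − 26·(row 2) gives 514·β₁ = 7·249 − 26·51 = 417, so β₁ = 417/514.
Then β₀ = (51 − 26·(417/514))/7 = 1098/257.

β₀ = 4.272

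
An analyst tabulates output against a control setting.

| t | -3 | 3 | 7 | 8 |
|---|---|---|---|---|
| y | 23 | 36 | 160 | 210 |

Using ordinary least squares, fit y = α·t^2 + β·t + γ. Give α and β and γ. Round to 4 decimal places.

α = 2.9642, β = 2.0335, γ = 2.5453

Sums needed: Σt^2·t^2 = 6659, Σt^2·t = 855, Σt^2 = 131, Σt·t = 131, Σt = 15, Σ1 = 4.
For Mᵀy: Σt^2·y = 21811, Σt·y = 2839, Σy = 429.
MᵀM·[α, β, γ]ᵀ = Mᵀy becomes [[6659, 855, 131]; [855, 131, 15]; [131, 15, 4]]·[α, β, γ]ᵀ = [21811, 2839, 429]ᵀ.
Inverting the 3×3 Gram matrix, [α, β, γ]ᵀ = [2653/895, 364/179, 2278/895]ᵀ.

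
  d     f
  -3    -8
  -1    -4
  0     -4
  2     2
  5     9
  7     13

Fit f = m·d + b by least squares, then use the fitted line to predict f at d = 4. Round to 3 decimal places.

f̂ = 6.393

AᵀA·[m, b]ᵀ = Aᵀf reads: 88·m + 10·b = 168;  10·m + 6·b = 8.
(Σd·d = 88, Σd = 10, Σ1 = 6, Σd·f = 168, Σf = 8.)
Eliminating b: 6·(row 1) − 10·(row 2) gives 428·m = 6·168 − 10·8 = 928, so m = 232/107.
Then b = (8 − 10·(232/107))/6 = -244/107.
At d = 4: f̂ = (232/107)·(4) + (-244/107)·(1) = 684/107.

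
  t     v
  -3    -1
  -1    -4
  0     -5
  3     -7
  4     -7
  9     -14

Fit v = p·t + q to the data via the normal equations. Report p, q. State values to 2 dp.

Compute the Gram sums: Σt·t = 116, Σt = 12, Σ1 = 6.
Right-hand side: Σt·v = -168, Σv = -38.
XᵀX·[p, q]ᵀ = Xᵀv becomes [[116, 12]; [12, 6]]·[p, q]ᵀ = [-168, -38]ᵀ.
Determinant 116·6 − 12² = 552.
p = ((-168)·6 − 12·(-38))/552 = -1; q = (116·(-38) − 12·(-168))/552 = -13/3.

p = -1.00, q = -4.33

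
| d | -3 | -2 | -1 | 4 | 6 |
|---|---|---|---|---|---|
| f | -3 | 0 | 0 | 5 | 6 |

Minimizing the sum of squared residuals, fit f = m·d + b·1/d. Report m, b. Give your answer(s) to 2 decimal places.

m = 1.10, b = -1.56

From the data, Σd·d = 66, Σd·1/d = 5, Σ1/d·1/d = 209/144.
Right-hand side: Σd·f = 65, Σ1/d·f = 13/4.
det = 66·(209/144) − 5² = 1699/24.
m = (65·(209/144) − 5·(13/4))/(1699/24) = 11245/10194; b = (66·(13/4) − 5·65)/(1699/24) = -2652/1699.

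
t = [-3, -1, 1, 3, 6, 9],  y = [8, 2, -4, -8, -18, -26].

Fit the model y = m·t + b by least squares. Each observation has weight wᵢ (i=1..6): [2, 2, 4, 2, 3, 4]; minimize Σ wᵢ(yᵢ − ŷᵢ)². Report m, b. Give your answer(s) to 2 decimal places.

With design matrix M, MᵀWM = [[474, 56]; [56, 17]] and MᵀWy = [-1376, -170]ᵀ.
Δ = 474·17 − 56² = 4922.
m = ((-1376)·17 − 56·(-170))/4922 = -6936/2461; b = (474·(-170) − 56·(-1376))/4922 = -1762/2461.

m = -2.82, b = -0.72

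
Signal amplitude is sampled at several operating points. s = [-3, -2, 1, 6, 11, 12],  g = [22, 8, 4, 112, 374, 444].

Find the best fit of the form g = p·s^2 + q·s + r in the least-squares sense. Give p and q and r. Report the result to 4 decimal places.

The normal system XᵀX·[p, q, r]ᵀ = Xᵀg is [[36771, 3241, 315]; [3241, 315, 25]; [315, 25, 6]]·[p, q, r]ᵀ = [113456, 10036, 964]ᵀ.
Solving the 3×3 system (Gaussian elimination) gives p = 351803/117168, q = 42405/39056, r = -21841/14646.

p = 3.0026, q = 1.0857, r = -1.4913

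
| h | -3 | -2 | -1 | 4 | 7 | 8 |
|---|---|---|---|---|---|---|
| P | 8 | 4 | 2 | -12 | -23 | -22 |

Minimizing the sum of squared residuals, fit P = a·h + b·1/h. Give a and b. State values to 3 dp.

a = -2.995, b = 1.555

The normal equations are: 143·a + 6·b = -419;  6·a + (41197/28224)·b = -1319/84.
(Σh·h = 143, Σh·1/h = 6, Σ1/h·1/h = 41197/28224, Σh·P = -419, Σ1/h·P = -1319/84.)
det = 143·(41197/28224) − 6² = 4875107/28224.
a = ((-419)·(41197/28224) − 6·(-1319/84))/(4875107/28224) = -858967/286771; b = (143·(-1319/84) − 6·(-419))/(4875107/28224) = 445872/286771.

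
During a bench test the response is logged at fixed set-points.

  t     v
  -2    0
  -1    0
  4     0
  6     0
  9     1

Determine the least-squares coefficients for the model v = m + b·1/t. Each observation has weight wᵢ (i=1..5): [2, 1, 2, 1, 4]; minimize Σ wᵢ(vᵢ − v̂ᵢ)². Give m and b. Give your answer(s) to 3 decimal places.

m = 0.444, b = 0.493

Entries of AᵀWA: Σwᵢ·1 = 10, Σwᵢ·1/t = -8/9, Σwᵢ·1/t·1/t = 1103/648.
Right-hand side: Σwᵢ·v = 4, Σwᵢ·1/t·v = 4/9.
So AᵀWA·[m, b]ᵀ = AᵀWv: [[10, -8/9]; [-8/9, 1103/648]]·[m, b]ᵀ = [4, 4/9]ᵀ.
Determinant 10·(1103/648) − (-8/9)² = 1753/108.
m = (4·(1103/648) − (-8/9)·(4/9))/(1753/108) = 778/1753; b = (10·(4/9) − (-8/9)·4)/(1753/108) = 864/1753.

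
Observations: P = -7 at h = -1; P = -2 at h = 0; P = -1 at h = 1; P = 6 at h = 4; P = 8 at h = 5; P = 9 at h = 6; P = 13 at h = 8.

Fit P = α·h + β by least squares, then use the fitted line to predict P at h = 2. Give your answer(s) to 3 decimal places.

Sums needed: Σh·h = 143, Σh = 23, Σ1 = 7.
Moment sums: Σh·P = 228, ΣP = 26.
Determinant 143·7 − 23² = 472.
α = (228·7 − 23·26)/472 = 499/236; β = (143·26 − 23·228)/472 = -763/236.
At h = 2: P̂ = (499/236)·(2) + (-763/236)·(1) = 235/236.

P̂ = 0.996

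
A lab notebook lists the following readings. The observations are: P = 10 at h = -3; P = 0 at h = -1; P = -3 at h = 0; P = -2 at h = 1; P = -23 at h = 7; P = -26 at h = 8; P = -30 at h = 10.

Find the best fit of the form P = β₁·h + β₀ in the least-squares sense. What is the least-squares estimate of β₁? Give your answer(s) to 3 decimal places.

The normal system XᵀX·[β₁, β₀]ᵀ = XᵀP is [[224, 22]; [22, 7]]·[β₁, β₀]ᵀ = [-701, -74]ᵀ.
Determinant 224·7 − 22² = 1084.
β₁ = ((-701)·7 − 22·(-74))/1084 = -3279/1084; β₀ = (224·(-74) − 22·(-701))/1084 = -577/542.

β₁ = -3.025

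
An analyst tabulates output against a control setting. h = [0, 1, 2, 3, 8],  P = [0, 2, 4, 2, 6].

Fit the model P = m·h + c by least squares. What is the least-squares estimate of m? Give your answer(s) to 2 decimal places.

m = 0.64

With design matrix A, AᵀA = [[78, 14]; [14, 5]] and AᵀP = [64, 14]ᵀ.
Δ = 78·5 − 14² = 194.
m = (64·5 − 14·14)/194 = 62/97; c = (78·14 − 14·64)/194 = 98/97.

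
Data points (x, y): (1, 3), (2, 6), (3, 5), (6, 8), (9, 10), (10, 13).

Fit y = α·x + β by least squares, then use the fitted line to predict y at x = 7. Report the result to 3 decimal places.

The normal system MᵀM·[α, β]ᵀ = Mᵀy is [[231, 31]; [31, 6]]·[α, β]ᵀ = [298, 45]ᵀ.
Determinant 231·6 − 31² = 425.
α = (298·6 − 31·45)/425 = 393/425; β = (231·45 − 31·298)/425 = 1157/425.
At x = 7: ŷ = (393/425)·(7) + (1157/425)·(1) = 3908/425.

ŷ = 9.195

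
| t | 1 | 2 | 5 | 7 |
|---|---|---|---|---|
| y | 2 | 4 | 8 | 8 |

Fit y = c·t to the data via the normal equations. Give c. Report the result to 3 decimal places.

c = 1.342

With design matrix A, AᵀA = [[79]] and Aᵀy = [106]ᵀ.
c = 106/79 = 1.34177.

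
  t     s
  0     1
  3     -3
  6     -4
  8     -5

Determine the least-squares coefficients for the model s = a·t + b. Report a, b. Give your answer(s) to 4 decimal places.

Forming XᵀX = [[109, 17]; [17, 4]] and Xᵀs = [-73, -11]ᵀ gives XᵀX·[a, b]ᵀ = Xᵀs.
Eliminating b: 4·(row 1) − 17·(row 2) gives 147·a = 4·(-73) − 17·(-11) = -105, so a = -5/7.
Then b = ((-11) − 17·(-5/7))/4 = 2/7.

a = -0.7143, b = 0.2857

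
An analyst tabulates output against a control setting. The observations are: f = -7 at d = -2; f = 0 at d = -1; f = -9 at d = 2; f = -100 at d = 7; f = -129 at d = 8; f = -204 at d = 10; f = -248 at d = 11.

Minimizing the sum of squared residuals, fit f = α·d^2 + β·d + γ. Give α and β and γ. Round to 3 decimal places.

Setting ∂/∂α … = 0 gives: 31171·α + 3185·β + 343·γ = -63628;  3185·α + 343·β + 35·γ = -6504;  343·α + 35·β + 7·γ = -697.
(Σd^2·d^2 = 31171, Σd^2·d = 3185, Σd^2 = 343, Σd·d = 343, Σd = 35, Σ1 = 7, Σd^2·f = -63628, Σd·f = -6504, Σf = -697.)
Inverting the 3×3 Gram matrix, [α, β, γ]ᵀ = [-12235/6006, -291/2002, 2927/3003]ᵀ.

α = -2.037, β = -0.145, γ = 0.975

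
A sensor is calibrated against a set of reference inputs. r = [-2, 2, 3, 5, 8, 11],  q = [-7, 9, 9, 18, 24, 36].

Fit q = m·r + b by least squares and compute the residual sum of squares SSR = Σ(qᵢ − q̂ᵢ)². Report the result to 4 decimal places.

Entries of XᵀX: Σr·r = 227, Σr = 27, Σ1 = 6.
For Xᵀq: Σr·q = 737, Σq = 89.
XᵀX·[m, b]ᵀ = Xᵀq becomes [[227, 27]; [27, 6]]·[m, b]ᵀ = [737, 89]ᵀ.
Determinant 227·6 − 27² = 633.
m = (737·6 − 27·89)/633 = 673/211; b = (227·89 − 27·737)/633 = 304/633.
Residuals: -697/633, 1355/633, -664/633, 995/633, -1264/633, 275/633; SSR = 8572/633.

SSR = 13.5419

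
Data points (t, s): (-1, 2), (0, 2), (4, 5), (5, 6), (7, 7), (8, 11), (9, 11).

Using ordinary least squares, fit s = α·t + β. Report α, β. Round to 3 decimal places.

α = 0.924, β = 2.064

Setting ∂/∂α … = 0 gives: 236·α + 32·β = 284;  32·α + 7·β = 44.
(Σt·t = 236, Σt = 32, Σ1 = 7, Σt·s = 284, Σs = 44.)
Eliminating β: 7·(row 1) − 32·(row 2) gives 628·α = 7·284 − 32·44 = 580, so α = 145/157.
Then β = (44 − 32·(145/157))/7 = 324/157.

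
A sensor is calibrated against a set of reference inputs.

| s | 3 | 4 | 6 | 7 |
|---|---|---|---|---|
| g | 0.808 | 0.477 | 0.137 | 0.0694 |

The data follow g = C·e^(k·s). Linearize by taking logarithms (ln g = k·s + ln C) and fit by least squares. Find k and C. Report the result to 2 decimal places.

k = -0.62, C = 5.35

Linearized form: ln g = k·s + ln C. From the 4 transformed points,
Σs = 20.0000, Σ(s)² = 110.0000, Σln g = -5.6091, Σs·ln g = -34.2023.
Equations: 110.0000·k + 20.0000·ln C = -34.2023;  20.0000·k + 4·ln C = -5.6091.
Δ = 110.0000·4 − (20.0000)² = 40.0000; k = (-34.2023·4 − 20.0000·-5.6091)/40.0000 = -0.61569, ln C = (110.0000·-5.6091 − 20.0000·-34.2023)/40.0000 = 1.67617, so C = exp(1.67617) = 5.34507.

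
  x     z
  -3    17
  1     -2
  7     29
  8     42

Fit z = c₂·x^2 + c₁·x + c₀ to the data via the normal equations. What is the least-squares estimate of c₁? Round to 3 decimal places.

c₁ = -2.788

Setting ∂/∂c₂ … = 0 gives: 6579·c₂ + 829·c₁ + 123·c₀ = 4260;  829·c₂ + 123·c₁ + 13·c₀ = 486;  123·c₂ + 13·c₁ + 4·c₀ = 86.
(Σx^2·x^2 = 6579, Σx^2·x = 829, Σx^2 = 123, Σx·x = 123, Σx = 13, Σ1 = 4, Σx^2·z = 4260, Σx·z = 486, Σz = 86.)
Solving the 3×3 system (Gaussian elimination) gives c₂ = 4919/4892, c₁ = -231849/83164, c₀ = -7468/20791.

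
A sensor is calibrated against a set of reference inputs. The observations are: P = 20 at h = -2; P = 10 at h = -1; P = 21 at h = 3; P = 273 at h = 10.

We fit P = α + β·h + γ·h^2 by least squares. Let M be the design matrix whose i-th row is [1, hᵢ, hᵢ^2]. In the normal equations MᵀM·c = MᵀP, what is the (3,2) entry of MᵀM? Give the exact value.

Row 3 ↔ basis h^2, column 2 ↔ basis h, so (MᵀM)_{3,2} = Σᵢ (h^2)·(h) = (4)·(-2) + (1)·(-1) + (9)·(3) + (100)·(10) = 1018.

1018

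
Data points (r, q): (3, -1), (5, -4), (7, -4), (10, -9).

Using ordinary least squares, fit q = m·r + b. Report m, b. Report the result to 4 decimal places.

Normal-equation sums: Σr·r = 183, Σr = 25, Σ1 = 4.
Moment sums: Σr·q = -141, Σq = -18.
AᵀA·[m, b]ᵀ = Aᵀq becomes [[183, 25]; [25, 4]]·[m, b]ᵀ = [-141, -18]ᵀ.
Δ = 183·4 − 25² = 107.
m = ((-141)·4 − 25·(-18))/107 = -114/107; b = (183·(-18) − 25·(-141))/107 = 231/107.

m = -1.0654, b = 2.1589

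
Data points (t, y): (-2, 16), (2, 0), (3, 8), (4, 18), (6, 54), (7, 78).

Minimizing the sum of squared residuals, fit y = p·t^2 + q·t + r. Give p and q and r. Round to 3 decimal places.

The normal equations are: 4066·p + 650·q + 118·r = 6190;  650·p + 118·q + 20·r = 934;  118·p + 20·q + 6·r = 174.
(Σt^2·t^2 = 4066, Σt^2·t = 650, Σt^2 = 118, Σt·t = 118, Σt = 20, Σ1 = 6, Σt^2·y = 6190, Σt·y = 934, Σy = 174.)
Solving the 3×3 system (Gaussian elimination) gives p = 499/231, q = -82/21, r = -36/77.

p = 2.160, q = -3.905, r = -0.468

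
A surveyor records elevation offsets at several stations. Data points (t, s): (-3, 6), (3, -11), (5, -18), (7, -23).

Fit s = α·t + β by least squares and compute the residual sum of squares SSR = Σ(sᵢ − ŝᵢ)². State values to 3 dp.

SSR = 0.714

Forming MᵀM = [[92, 12]; [12, 4]] and Mᵀs = [-302, -46]ᵀ gives MᵀM·[α, β]ᵀ = Mᵀs.
Eliminating β: 4·(row 1) − 12·(row 2) gives 224·α = 4·(-302) − 12·(-46) = -656, so α = -41/14.
Then β = ((-46) − 12·(-41/14))/4 = -19/7.
Residuals: -1/14, 1/2, -9/14, 3/14; SSR = 5/7.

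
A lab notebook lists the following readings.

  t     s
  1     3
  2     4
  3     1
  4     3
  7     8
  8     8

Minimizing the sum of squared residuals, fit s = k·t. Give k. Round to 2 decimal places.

Compute the Gram sums: Σt·t = 143.
Moment sums: Σt·s = 146.
k = 146/143 = 1.02098.

k = 1.02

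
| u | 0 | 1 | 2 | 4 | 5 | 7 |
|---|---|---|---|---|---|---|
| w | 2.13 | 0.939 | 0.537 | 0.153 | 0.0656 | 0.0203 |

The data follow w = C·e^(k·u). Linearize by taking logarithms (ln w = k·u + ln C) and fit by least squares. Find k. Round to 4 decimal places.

Taking logs, ln w = k·u + ln C, so regress ln w on u.
Σu = 19.0000, Σ(u)² = 95.0000, Σln w = -8.4272, Σu·ln w = -49.7166.
Equations: 95.0000·k + 19.0000·ln C = -49.7166;  19.0000·k + 6·ln C = -8.4272.
Solving (det = 209.0000): k = -0.66116, ln C = 0.68914.

k = -0.6612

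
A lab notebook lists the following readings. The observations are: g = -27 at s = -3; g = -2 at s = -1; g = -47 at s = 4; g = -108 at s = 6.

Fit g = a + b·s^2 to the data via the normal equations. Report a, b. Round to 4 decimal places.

Forming XᵀX = [[4, 62]; [62, 1634]] and Xᵀg = [-184, -4885]ᵀ gives XᵀX·[a, b]ᵀ = Xᵀg.
Determinant 4·1634 − 62² = 2692.
a = ((-184)·1634 − 62·(-4885))/2692 = 1107/1346; b = (4·(-4885) − 62·(-184))/2692 = -2033/673.

a = 0.8224, b = -3.0208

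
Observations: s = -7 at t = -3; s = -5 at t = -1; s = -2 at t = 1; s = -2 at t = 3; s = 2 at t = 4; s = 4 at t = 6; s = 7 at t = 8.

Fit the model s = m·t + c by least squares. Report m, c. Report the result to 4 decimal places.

Compute the Gram sums: Σt·t = 136, Σt = 18, Σ1 = 7.
Moment sums: Σt·s = 106, Σs = -3.
So MᵀM·[m, c]ᵀ = Mᵀs: [[136, 18]; [18, 7]]·[m, c]ᵀ = [106, -3]ᵀ.
Determinant 136·7 − 18² = 628.
m = (106·7 − 18·(-3))/628 = 199/157; c = (136·(-3) − 18·106)/628 = -579/157.

m = 1.2675, c = -3.6879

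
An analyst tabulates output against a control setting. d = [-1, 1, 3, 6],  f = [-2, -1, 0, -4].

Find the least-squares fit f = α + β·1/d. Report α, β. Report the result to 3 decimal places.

Compute the Gram sums: Σ1 = 4, Σ1/d = 1/2, Σ1/d·1/d = 77/36.
For Aᵀf: Σf = -7, Σ1/d·f = 1/3.
AᵀA·[α, β]ᵀ = Aᵀf becomes [[4, 1/2]; [1/2, 77/36]]·[α, β]ᵀ = [-7, 1/3]ᵀ.
Determinant 4·(77/36) − (1/2)² = 299/36.
α = ((-7)·(77/36) − (1/2)·(1/3))/(299/36) = -545/299; β = (4·(1/3) − (1/2)·(-7))/(299/36) = 174/299.

α = -1.823, β = 0.582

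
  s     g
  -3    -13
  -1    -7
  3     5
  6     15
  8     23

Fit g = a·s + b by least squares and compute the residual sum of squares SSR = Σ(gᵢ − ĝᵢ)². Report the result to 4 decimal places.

SSR = 2.2911

Entries of XᵀX: Σs·s = 119, Σs = 13, Σ1 = 5.
Moment sums: Σs·g = 335, Σg = 23.
XᵀX·[a, b]ᵀ = Xᵀg becomes [[119, 13]; [13, 5]]·[a, b]ᵀ = [335, 23]ᵀ.
Δ = 119·5 − 13² = 426.
a = (335·5 − 13·23)/426 = 688/213; b = (119·23 − 13·335)/426 = -809/213.
Residuals: 104/213, 2/71, -190/213, -124/213, 68/71; SSR = 488/213.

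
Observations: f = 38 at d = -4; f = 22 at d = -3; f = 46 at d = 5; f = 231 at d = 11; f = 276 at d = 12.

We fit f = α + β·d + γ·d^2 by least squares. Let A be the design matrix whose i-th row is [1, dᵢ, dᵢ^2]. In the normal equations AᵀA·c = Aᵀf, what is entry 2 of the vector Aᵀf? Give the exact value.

5865

Entry 2 ↔ basis d, so (Aᵀf)_{2} = Σᵢ (d)·fᵢ = (-4)·(38) + (-3)·(22) + (5)·(46) + (11)·(231) + (12)·(276) = 5865.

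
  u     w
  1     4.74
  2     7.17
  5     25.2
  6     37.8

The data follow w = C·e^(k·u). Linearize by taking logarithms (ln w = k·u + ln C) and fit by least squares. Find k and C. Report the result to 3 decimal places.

k = 0.416, C = 3.125

Let Y = ln w. Fitting Y = k·u + ln C by least squares:
Sums: Σu = 14.0000, Σ(u)² = 66.0000, Σln w = 10.3851, Σu·ln w = 43.4239.
Normal system: [[66.0000, 14.0000]; [14.0000, 4]]·[k, ln C]ᵀ = [43.4239, 10.3851]ᵀ.
Δ = 66.0000·4 − (14.0000)² = 68.0000; k = (43.4239·4 − 14.0000·10.3851)/68.0000 = 0.41624, ln C = (66.0000·10.3851 − 14.0000·43.4239)/68.0000 = 1.13943, so C = exp(1.13943) = 3.12499.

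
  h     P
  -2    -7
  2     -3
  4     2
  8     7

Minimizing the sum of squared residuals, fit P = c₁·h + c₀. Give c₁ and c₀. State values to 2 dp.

c₁ = 1.44, c₀ = -4.58

Normal-equation sums: Σh·h = 88, Σh = 12, Σ1 = 4.
Moment sums: Σh·P = 72, ΣP = -1.
XᵀX·[c₁, c₀]ᵀ = XᵀP becomes [[88, 12]; [12, 4]]·[c₁, c₀]ᵀ = [72, -1]ᵀ.
det = 88·4 − 12² = 208.
c₁ = (72·4 − 12·(-1))/208 = 75/52; c₀ = (88·(-1) − 12·72)/208 = -119/26.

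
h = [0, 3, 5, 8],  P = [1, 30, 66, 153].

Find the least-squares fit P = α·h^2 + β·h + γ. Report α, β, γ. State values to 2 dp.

From the data, Σh^2·h^2 = 4802, Σh^2·h = 664, Σh^2 = 98, Σh·h = 98, Σh = 16, Σ1 = 4.
For XᵀP: Σh^2·P = 11712, Σh·P = 1644, ΣP = 250.
XᵀX·[α, β, γ]ᵀ = XᵀP becomes [[4802, 664, 98]; [664, 98, 16]; [98, 16, 4]]·[α, β, γ]ᵀ = [11712, 1644, 250]ᵀ.
Solving the 3×3 system (Gaussian elimination) gives α = 29/15, β = 886/255, γ = 21/17.

α = 1.93, β = 3.47, γ = 1.24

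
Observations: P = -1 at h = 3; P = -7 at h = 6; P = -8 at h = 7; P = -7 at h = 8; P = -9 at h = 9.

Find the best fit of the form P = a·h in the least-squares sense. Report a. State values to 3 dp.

a = -0.996

Entries of XᵀX: Σh·h = 239.
And Σh·P = -238.
XᵀX·[a]ᵀ = XᵀP becomes [[239]]·[a]ᵀ = [-238]ᵀ.
a = (-238)/239 = -0.995816.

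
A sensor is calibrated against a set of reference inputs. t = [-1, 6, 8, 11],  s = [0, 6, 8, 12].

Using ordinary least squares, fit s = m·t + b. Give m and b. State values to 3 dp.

Normal-equation sums: Σt·t = 222, Σt = 24, Σ1 = 4.
For Aᵀs: Σt·s = 232, Σs = 26.
Eliminating b: 4·(row 1) − 24·(row 2) gives 312·m = 4·232 − 24·26 = 304, so m = 38/39.
Then b = (26 − 24·(38/39))/4 = 17/26.

m = 0.974, b = 0.654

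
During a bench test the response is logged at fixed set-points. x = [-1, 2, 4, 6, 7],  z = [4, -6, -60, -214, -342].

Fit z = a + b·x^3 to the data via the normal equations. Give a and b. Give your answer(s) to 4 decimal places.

a = 3.0619, b = -1.0053

Entries of MᵀM: Σ1 = 5, Σx^3 = 630, Σx^3·x^3 = 168466.
And Σz = -618, Σx^3·z = -167422.
So MᵀM·[a, b]ᵀ = Mᵀz: [[5, 630]; [630, 168466]]·[a, b]ᵀ = [-618, -167422]ᵀ.
Δ = 5·168466 − 630² = 445430.
a = ((-618)·168466 − 630·(-167422))/445430 = 681936/222715; b = (5·(-167422) − 630·(-618))/445430 = -44777/44543.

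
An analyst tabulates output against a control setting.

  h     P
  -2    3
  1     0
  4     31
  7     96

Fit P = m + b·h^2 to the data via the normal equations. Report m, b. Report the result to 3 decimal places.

m = -2.971, b = 2.027

Entries of XᵀX: Σ1 = 4, Σh^2 = 70, Σh^2·h^2 = 2674.
Moment sums: ΣP = 130, Σh^2·P = 5212.
XᵀX·[m, b]ᵀ = XᵀP becomes [[4, 70]; [70, 2674]]·[m, b]ᵀ = [130, 5212]ᵀ.
Δ = 4·2674 − 70² = 5796.
m = (130·2674 − 70·5212)/5796 = -205/69; b = (4·5212 − 70·130)/5796 = 979/483.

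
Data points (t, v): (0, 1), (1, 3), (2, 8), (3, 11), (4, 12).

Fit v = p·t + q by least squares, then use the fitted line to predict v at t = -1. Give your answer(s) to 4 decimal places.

The normal equations are: 30·p + 10·q = 100;  10·p + 5·q = 35.
(Σt·t = 30, Σt = 10, Σ1 = 5, Σt·v = 100, Σv = 35.)
Determinant 30·5 − 10² = 50.
p = (100·5 − 10·35)/50 = 3; q = (30·35 − 10·100)/50 = 1.
At t = -1: v̂ = (3)·(-1) + (1)·(1) = -2.

v̂ = -2.0000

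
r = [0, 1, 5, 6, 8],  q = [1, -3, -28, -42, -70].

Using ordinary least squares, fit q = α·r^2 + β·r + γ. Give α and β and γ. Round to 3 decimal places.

The normal equations are: 6018·α + 854·β + 126·γ = -6695;  854·α + 126·β + 20·γ = -955;  126·α + 20·β + 5·γ = -142.
Solving the 3×3 system (Gaussian elimination) gives α = -2473/2584, β = -2923/2584, γ = 313/1292.

α = -0.957, β = -1.131, γ = 0.242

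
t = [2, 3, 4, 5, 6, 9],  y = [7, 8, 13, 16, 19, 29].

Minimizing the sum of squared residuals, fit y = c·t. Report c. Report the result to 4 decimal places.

Entries of AᵀA: Σt·t = 171.
Moment sums: Σt·y = 545.
Hence c = 545 / 171 ≈ 3.18713.

c = 3.1871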